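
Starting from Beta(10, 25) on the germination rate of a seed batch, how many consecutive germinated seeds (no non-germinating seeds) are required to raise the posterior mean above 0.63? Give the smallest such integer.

After k germinated seeds and 0 non-germinating seeds the posterior is Beta(10+k, 25), with mean (10+k)/(10+25+k).
Set (10+k)/(35+k) > 0.63 and solve: k > (0.63·35 − 10)/(1 − 0.63) = 32.568.
The smallest integer exceeding 32.568 is 33, and checking k=33: (43)/(68) = 0.6324 > 0.63.

k = 33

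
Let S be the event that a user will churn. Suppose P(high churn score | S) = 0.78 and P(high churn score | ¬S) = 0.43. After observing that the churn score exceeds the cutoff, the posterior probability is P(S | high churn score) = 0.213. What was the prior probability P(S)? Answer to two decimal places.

P(S) = 0.13

In odds form, posterior odds = prior odds × likelihood ratio, so prior odds = posterior odds ÷ LR.
Posterior odds = 0.213/(1−0.213) = 0.2706. LR = 0.78/0.43 = 1.8140.
Prior odds = 0.2706/1.8140 = 0.1492, so P(S) = 0.1492/(1+0.1492) ≈ 0.13.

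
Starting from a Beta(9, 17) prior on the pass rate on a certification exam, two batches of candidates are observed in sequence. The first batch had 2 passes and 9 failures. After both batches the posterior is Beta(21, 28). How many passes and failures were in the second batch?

Because Beta–binomial updating is additive in the counts, the combined data contributed (α_post−α_prior, β_post−β_prior) successes and failures.
Total across both batches: 21−9=12 passes, 28−17=11 failures.
Subtract the first batch: 12−2=10 passes and 11−9=2 failures.

10 passes and 2 failures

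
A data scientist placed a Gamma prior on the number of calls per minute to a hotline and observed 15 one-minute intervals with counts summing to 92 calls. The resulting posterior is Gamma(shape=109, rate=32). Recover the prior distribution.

A Gamma(α, β) prior (rate parametrization) on a Poisson rate with n observations summing to S gives posterior Gamma(α+S, β+n).
So α = 109 − 92 = 17 and β = 32 − 15 = 17.

Gamma(shape=17, rate=17)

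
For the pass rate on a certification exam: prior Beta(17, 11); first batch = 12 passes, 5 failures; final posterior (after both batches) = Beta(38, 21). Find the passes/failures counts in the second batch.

9 passes and 5 failures

Because Beta–binomial updating is additive in the counts, the combined data contributed (α_post−α_prior, β_post−β_prior) successes and failures.
Total across both batches: 38−17=21 passes, 21−11=10 failures.
Subtract the first batch: 21−12=9 passes and 10−5=5 failures.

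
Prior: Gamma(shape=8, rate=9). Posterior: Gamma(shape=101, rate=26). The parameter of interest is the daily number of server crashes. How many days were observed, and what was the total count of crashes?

n = 17 days with total 93 crashes

A Gamma(α, β) prior (rate parametrization) on a Poisson rate with n observations summing to S gives posterior Gamma(α+S, β+n).
Matching: Σxᵢ = 101 − 8 = 93 and n = 26 − 9 = 17.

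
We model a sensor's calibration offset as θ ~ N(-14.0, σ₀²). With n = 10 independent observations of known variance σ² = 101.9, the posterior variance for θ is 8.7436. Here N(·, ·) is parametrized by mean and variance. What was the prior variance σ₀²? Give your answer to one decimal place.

σ₀² = 61.6

For the Normal–Normal model with known σ², precisions add: τ_n = τ₀ + n/σ².
So 1/σ₀² = 1/8.7436 − 10/101.9 = 0.114369 − 0.098135 = 0.016234.
Hence σ₀² = 1/0.016234 ≈ 61.6.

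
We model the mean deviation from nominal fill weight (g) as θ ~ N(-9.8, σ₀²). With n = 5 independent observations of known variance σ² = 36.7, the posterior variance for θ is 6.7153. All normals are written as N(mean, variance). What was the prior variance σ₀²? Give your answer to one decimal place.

σ₀² = 78.9

For the Normal–Normal model with known σ², precisions add: τ_n = τ₀ + n/σ².
So 1/σ₀² = 1/6.7153 − 5/36.7 = 0.148914 − 0.136240 = 0.012674.
Hence σ₀² = 1/0.012674 ≈ 78.9.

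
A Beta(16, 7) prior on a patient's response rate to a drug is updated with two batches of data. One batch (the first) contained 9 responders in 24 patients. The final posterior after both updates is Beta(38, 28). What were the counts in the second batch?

Because Beta–binomial updating is additive in the counts, the combined data contributed (α_post−α_prior, β_post−β_prior) successes and failures.
Total across both batches: 38−16=22 responders, 28−7=21 non-responders.
Subtract the first batch: 22−9=13 responders and 21−15=6 non-responders.

13 responders and 6 non-responders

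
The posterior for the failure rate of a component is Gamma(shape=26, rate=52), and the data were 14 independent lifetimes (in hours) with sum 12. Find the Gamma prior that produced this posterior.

For an exponential likelihood with a Gamma(α, β) prior on the rate, n observations with total T give posterior Gamma(α+n, β+T).
So α = 26 − 14 = 12 and β = 52 − 12 = 40.

Gamma(shape=12, rate=40)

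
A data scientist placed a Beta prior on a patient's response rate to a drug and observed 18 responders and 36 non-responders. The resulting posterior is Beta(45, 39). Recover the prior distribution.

Beta is conjugate to the binomial likelihood: posterior = Beta(a+s, b+f).
So a = 45 − 18 = 27 and b = 39 − 36 = 3.

Beta(27, 3)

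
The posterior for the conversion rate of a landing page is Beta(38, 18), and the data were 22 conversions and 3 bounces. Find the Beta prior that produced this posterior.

Beta(16, 15)

A Beta(α, β) prior with s successes and f failures in binomial data gives a Beta(α+s, β+f) posterior.
So α = 38 − 22 = 16 and β = 18 − 3 = 15.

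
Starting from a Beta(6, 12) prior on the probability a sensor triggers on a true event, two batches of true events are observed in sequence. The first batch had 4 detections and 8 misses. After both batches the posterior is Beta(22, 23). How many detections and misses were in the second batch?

12 detections and 3 misses

Sequential conjugate updates are equivalent to a single update on the pooled data, so total successes = posterior α − prior α and total failures = posterior β − prior β.
Total across both batches: 22−6=16 detections, 23−12=11 misses.
Subtract the first batch: 16−4=12 detections and 11−8=3 misses.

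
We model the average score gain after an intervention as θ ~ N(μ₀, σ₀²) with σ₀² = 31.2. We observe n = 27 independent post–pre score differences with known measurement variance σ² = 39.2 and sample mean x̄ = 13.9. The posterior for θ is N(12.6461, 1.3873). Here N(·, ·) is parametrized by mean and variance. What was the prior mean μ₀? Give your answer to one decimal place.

The posterior mean is a precision-weighted average: μ_n = (τ₀μ₀ + τ_data·x̄)/(τ₀+τ_data), with τ₀=1/σ₀² and τ_data=n/σ².
Here τ₀ = 1/31.2 = 0.032051 and τ_data = 27/39.2 = 0.688776, so τ_n = 0.720827.
Rearranging for μ₀: μ₀ = (μ_n·τ_n − τ_data·x̄)/τ₀ = (12.6461·0.720827 − 0.688776·13.9) / 0.032051 = -0.458336/0.032051 ≈ -14.3.

μ₀ = -14.3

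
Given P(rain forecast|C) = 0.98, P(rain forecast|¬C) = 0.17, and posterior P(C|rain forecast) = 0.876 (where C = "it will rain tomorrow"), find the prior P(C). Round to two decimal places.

P(C) = 0.55

In odds form, posterior odds = prior odds × likelihood ratio, so prior odds = posterior odds ÷ LR.
Posterior odds = 0.876/(1−0.876) = 7.0645. LR = 0.98/0.17 = 5.7647.
Prior odds = 7.0645/5.7647 = 1.2255, so P(C) = 1.2255/(1+1.2255) ≈ 0.55.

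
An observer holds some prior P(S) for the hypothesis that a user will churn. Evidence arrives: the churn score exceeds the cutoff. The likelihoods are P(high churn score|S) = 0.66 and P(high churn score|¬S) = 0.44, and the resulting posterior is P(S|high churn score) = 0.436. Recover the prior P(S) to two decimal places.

Bayes' rule in odds form gives O(S|E) = O(S)·[P(E|S)/P(E|¬S)], hence O(S) = O(S|E)/LR.
Posterior odds = 0.436/(1−0.436) = 0.7730. LR = 0.66/0.44 = 1.5000.
Prior odds = 0.7730/1.5000 = 0.5153, so P(S) = 0.5153/(1+0.5153) ≈ 0.34.

P(S) = 0.34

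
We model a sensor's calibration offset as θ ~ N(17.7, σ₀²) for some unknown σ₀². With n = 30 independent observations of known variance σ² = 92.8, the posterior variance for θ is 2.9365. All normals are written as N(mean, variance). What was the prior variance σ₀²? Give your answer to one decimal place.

σ₀² = 57.9

For the Normal–Normal model with known σ², precisions add: τ_n = τ₀ + n/σ².
So 1/σ₀² = 1/2.9365 − 30/92.8 = 0.340541 − 0.323276 = 0.017265.
Hence σ₀² = 1/0.017265 ≈ 57.9.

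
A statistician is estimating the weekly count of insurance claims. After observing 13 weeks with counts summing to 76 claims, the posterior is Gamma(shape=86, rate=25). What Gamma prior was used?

Gamma(shape=10, rate=12)

A Gamma(α, β) prior (rate parametrization) on a Poisson rate with n observations summing to S gives posterior Gamma(α+S, β+n).
So α = 86 − 76 = 10 and β = 25 − 13 = 12.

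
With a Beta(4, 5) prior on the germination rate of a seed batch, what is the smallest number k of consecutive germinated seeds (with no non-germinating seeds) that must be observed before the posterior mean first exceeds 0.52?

After k germinated seeds and 0 non-germinating seeds the posterior is Beta(4+k, 5), with mean (4+k)/(4+5+k).
Set (4+k)/(9+k) > 0.52 and solve: k > (0.52·9 − 4)/(1 − 0.52) = 1.417.
The smallest integer exceeding 1.417 is 2, and checking k=2: (6)/(11) = 0.5455 > 0.52.

k = 2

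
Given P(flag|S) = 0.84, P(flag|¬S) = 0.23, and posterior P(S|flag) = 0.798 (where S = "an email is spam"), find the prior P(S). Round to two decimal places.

P(S) = 0.52

Bayes' rule in odds form gives O(S|E) = O(S)·[P(E|S)/P(E|¬S)], hence O(S) = O(S|E)/LR.
Posterior odds = 0.798/(1−0.798) = 3.9505. LR = 0.84/0.23 = 3.6522.
Prior odds = 3.9505/3.6522 = 1.0817, so P(S) = 1.0817/(1+1.0817) ≈ 0.52.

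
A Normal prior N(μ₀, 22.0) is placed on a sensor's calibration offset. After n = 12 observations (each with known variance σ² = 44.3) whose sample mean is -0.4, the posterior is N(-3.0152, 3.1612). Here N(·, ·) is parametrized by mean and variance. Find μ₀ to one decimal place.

μ₀ = -18.6

With known observation variance, the Normal–Normal posterior has precision τ_n = τ₀ + n/σ² and mean μ_n = (τ₀μ₀ + (n/σ²)x̄)/τ_n.
Here τ₀ = 1/22.0 = 0.045455 and τ_data = 12/44.3 = 0.270880, so τ_n = 0.316335.
Rearranging for μ₀: μ₀ = (μ_n·τ_n − τ_data·x̄)/τ₀ = (-3.0152·0.316335 − 0.270880·-0.4) / 0.045455 = -0.845461/0.045455 ≈ -18.6.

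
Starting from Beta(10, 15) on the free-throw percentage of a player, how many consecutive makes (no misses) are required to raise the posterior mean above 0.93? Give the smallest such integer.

After k makes and 0 misses the posterior is Beta(10+k, 15), with mean (10+k)/(10+15+k).
Set (10+k)/(25+k) > 0.93 and solve: k > (0.93·25 − 10)/(1 − 0.93) = 189.286.
The smallest integer exceeding 189.286 is 190, and checking k=190: (200)/(215) = 0.9302 > 0.93.

k = 190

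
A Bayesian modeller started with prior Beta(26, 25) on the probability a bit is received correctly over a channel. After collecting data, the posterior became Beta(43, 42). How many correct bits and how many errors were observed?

Beta is conjugate to the binomial likelihood: posterior = Beta(α+s, β+f).
So s = 43 − 26 = 17 and f = 42 − 25 = 17.

17 correct bits and 17 errors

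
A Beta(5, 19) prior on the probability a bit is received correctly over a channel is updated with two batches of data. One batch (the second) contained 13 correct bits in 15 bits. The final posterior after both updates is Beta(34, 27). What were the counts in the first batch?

Because Beta–binomial updating is additive in the counts, the combined data contributed (α_post−α_prior, β_post−β_prior) successes and failures.
Total across both batches: 34−5=29 correct bits, 27−19=8 errors.
Subtract the second batch: 29−13=16 correct bits and 8−2=6 errors.

16 correct bits and 6 errors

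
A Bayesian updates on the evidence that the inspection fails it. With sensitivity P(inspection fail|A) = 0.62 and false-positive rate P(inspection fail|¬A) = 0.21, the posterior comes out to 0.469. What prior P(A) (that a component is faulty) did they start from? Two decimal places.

Bayes' rule in odds form gives O(A|E) = O(A)·[P(E|A)/P(E|¬A)], hence O(A) = O(A|E)/LR.
Posterior odds = 0.469/(1−0.469) = 0.8832. LR = 0.62/0.21 = 2.9524.
Prior odds = 0.8832/2.9524 = 0.2991, so P(A) = 0.2991/(1+0.2991) ≈ 0.23.

P(A) = 0.23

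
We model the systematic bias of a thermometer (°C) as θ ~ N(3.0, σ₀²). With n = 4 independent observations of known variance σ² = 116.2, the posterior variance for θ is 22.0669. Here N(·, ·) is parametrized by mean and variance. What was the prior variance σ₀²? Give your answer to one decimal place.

σ₀² = 91.8

Posterior precision equals prior precision plus data precision: 1/σ_n² = 1/σ₀² + n/σ².
So 1/σ₀² = 1/22.0669 − 4/116.2 = 0.045317 − 0.034423 = 0.010894.
Hence σ₀² = 1/0.010894 ≈ 91.8.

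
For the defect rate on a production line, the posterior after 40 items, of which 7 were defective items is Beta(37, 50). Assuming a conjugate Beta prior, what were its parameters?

Beta(30, 17)

A Beta(α, β) prior with s successes and f failures in binomial data gives a Beta(α+s, β+f) posterior.
So α = 37 − 7 = 30 and β = 50 − 33 = 17.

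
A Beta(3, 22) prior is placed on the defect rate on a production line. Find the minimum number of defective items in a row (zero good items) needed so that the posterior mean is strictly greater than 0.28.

After k defective items and 0 good items the posterior is Beta(3+k, 22), with mean (3+k)/(3+22+k).
Set (3+k)/(25+k) > 0.28 and solve: k > (0.28·25 − 3)/(1 − 0.28) = 5.556.
The smallest integer exceeding 5.556 is 6, and checking k=6: (9)/(31) = 0.2903 > 0.28.

k = 6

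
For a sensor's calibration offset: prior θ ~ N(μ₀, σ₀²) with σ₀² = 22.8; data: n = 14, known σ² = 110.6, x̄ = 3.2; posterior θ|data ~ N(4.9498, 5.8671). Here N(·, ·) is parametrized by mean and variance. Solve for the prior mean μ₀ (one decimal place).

μ₀ = 10.0

The posterior mean is a precision-weighted average: μ_n = (τ₀μ₀ + τ_data·x̄)/(τ₀+τ_data), with τ₀=1/σ₀² and τ_data=n/σ².
Here τ₀ = 1/22.8 = 0.043860 and τ_data = 14/110.6 = 0.126582, so τ_n = 0.170442.
Rearranging for μ₀: μ₀ = (μ_n·τ_n − τ_data·x̄)/τ₀ = (4.9498·0.170442 − 0.126582·3.2) / 0.043860 = 0.438591/0.043860 ≈ 10.0.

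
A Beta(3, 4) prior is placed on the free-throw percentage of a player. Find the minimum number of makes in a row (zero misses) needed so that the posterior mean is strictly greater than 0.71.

k = 7

After k makes and 0 misses the posterior is Beta(3+k, 4), with mean (3+k)/(3+4+k).
Set (3+k)/(7+k) > 0.71 and solve: k > (0.71·7 − 3)/(1 − 0.71) = 6.793.
The smallest integer exceeding 6.793 is 7.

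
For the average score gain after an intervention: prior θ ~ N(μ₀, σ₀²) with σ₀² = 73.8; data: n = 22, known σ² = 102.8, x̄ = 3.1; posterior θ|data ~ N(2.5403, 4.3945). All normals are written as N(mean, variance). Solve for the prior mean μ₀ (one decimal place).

μ₀ = -6.3

With known observation variance, the Normal–Normal posterior has precision τ_n = τ₀ + n/σ² and mean μ_n = (τ₀μ₀ + (n/σ²)x̄)/τ_n.
Here τ₀ = 1/73.8 = 0.013550 and τ_data = 22/102.8 = 0.214008, so τ_n = 0.227558.
Rearranging for μ₀: μ₀ = (μ_n·τ_n − τ_data·x̄)/τ₀ = (2.5403·0.227558 − 0.214008·3.1) / 0.013550 = -0.085359/0.013550 ≈ -6.3.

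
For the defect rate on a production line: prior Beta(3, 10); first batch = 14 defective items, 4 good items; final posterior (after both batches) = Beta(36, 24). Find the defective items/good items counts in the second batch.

19 defective items and 10 good items

Sequential conjugate updates are equivalent to a single update on the pooled data, so total successes = posterior α − prior α and total failures = posterior β − prior β.
Total across both batches: 36−3=33 defective items, 24−10=14 good items.
Subtract the first batch: 33−14=19 defective items and 14−4=10 good items.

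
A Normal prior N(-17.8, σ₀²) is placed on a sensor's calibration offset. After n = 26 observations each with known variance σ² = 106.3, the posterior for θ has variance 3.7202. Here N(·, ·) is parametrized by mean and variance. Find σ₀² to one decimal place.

For the Normal–Normal model with known σ², precisions add: τ_n = τ₀ + n/σ².
So 1/σ₀² = 1/3.7202 − 26/106.3 = 0.268803 − 0.244591 = 0.024212.
Hence σ₀² = 1/0.024212 ≈ 41.3.

σ₀² = 41.3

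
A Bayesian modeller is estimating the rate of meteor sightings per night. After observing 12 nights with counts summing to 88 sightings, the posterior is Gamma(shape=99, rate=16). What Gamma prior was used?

Gamma(shape=11, rate=4)

A Gamma(α, β) prior (rate parametrization) on a Poisson rate with n observations summing to S gives posterior Gamma(α+S, β+n).
So α = 99 − 88 = 11 and β = 16 − 12 = 4.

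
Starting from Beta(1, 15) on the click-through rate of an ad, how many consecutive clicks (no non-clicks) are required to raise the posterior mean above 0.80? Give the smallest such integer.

k = 60

After k clicks and 0 non-clicks the posterior is Beta(1+k, 15), with mean (1+k)/(1+15+k).
Set (1+k)/(16+k) > 0.80 and solve: k > (0.80·16 − 1)/(1 − 0.80) = 59.000.
The smallest integer exceeding 59.000 is 60.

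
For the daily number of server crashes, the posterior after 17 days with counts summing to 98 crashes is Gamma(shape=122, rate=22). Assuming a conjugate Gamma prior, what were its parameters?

A Gamma(α, β) prior (rate parametrization) on a Poisson rate with n observations summing to S gives posterior Gamma(α+S, β+n).
So α = 122 − 98 = 24 and β = 22 − 17 = 5.

Gamma(shape=24, rate=5)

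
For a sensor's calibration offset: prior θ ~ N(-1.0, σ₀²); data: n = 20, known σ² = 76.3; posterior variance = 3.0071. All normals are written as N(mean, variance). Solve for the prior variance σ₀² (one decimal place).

Posterior precision equals prior precision plus data precision: 1/σ_n² = 1/σ₀² + n/σ².
So 1/σ₀² = 1/3.0071 − 20/76.3 = 0.332546 − 0.262123 = 0.070423.
Hence σ₀² = 1/0.070423 ≈ 14.2.

σ₀² = 14.2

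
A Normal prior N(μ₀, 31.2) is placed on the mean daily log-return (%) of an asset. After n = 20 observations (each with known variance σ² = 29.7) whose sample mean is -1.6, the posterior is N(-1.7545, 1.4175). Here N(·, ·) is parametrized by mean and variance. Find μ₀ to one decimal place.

μ₀ = -5.0

With known observation variance, the Normal–Normal posterior has precision τ_n = τ₀ + n/σ² and mean μ_n = (τ₀μ₀ + (n/σ²)x̄)/τ_n.
Here τ₀ = 1/31.2 = 0.032051 and τ_data = 20/29.7 = 0.673401, so τ_n = 0.705452.
Rearranging for μ₀: μ₀ = (μ_n·τ_n − τ_data·x̄)/τ₀ = (-1.7545·0.705452 − 0.673401·-1.6) / 0.032051 = -0.160274/0.032051 ≈ -5.0.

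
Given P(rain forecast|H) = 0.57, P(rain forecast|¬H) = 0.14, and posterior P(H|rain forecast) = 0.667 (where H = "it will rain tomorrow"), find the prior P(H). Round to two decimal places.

P(H) = 0.33

In odds form, posterior odds = prior odds × likelihood ratio, so prior odds = posterior odds ÷ LR.
Posterior odds = 0.667/(1−0.667) = 2.0030. LR = 0.57/0.14 = 4.0714.
Prior odds = 2.0030/4.0714 = 0.4920, so P(H) = 0.4920/(1+0.4920) ≈ 0.33.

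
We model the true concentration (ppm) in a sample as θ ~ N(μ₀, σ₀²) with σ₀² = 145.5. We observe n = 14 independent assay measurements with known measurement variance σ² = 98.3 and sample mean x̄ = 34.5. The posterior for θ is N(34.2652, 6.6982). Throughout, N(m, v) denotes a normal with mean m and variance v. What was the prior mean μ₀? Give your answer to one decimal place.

With known observation variance, the Normal–Normal posterior has precision τ_n = τ₀ + n/σ² and mean μ_n = (τ₀μ₀ + (n/σ²)x̄)/τ_n.
Here τ₀ = 1/145.5 = 0.006873 and τ_data = 14/98.3 = 0.142421, so τ_n = 0.149294.
Rearranging for μ₀: μ₀ = (μ_n·τ_n − τ_data·x̄)/τ₀ = (34.2652·0.149294 − 0.142421·34.5) / 0.006873 = 0.202064/0.006873 ≈ 29.4.

μ₀ = 29.4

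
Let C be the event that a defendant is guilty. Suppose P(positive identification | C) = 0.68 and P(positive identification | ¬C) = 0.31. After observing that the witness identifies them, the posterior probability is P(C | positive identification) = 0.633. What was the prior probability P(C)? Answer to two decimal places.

P(C) = 0.44

In odds form, posterior odds = prior odds × likelihood ratio, so prior odds = posterior odds ÷ LR.
Posterior odds = 0.633/(1−0.633) = 1.7248. LR = 0.68/0.31 = 2.1935.
Prior odds = 1.7248/2.1935 = 0.7863, so P(C) = 0.7863/(1+0.7863) ≈ 0.44.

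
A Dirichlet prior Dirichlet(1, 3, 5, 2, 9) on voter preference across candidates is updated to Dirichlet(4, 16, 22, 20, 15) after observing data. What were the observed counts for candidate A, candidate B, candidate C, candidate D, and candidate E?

For a Dirichlet(α) prior with multinomial counts c, the posterior is Dirichlet(α + c) componentwise.
Counts are posterior − prior componentwise: 4−1=3, 16−3=13, 22−5=17, 20−2=18, 15−9=6.

counts (3, 13, 17, 18, 6)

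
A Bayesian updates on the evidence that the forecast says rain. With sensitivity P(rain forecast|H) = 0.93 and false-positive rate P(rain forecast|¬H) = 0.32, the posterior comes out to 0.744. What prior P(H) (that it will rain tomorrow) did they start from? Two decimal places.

In odds form, posterior odds = prior odds × likelihood ratio, so prior odds = posterior odds ÷ LR.
Posterior odds = 0.744/(1−0.744) = 2.9062. LR = 0.93/0.32 = 2.9062.
Prior odds = 2.9062/2.9062 = 1.0000, so P(H) = 1.0000/(1+1.0000) ≈ 0.50.

P(H) = 0.50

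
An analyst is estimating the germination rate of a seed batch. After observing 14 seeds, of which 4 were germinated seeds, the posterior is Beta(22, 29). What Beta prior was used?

Beta(18, 19)

A Beta(a, b) prior with s successes and f failures in binomial data gives a Beta(a+s, b+f) posterior.
Subtract the data counts: 22−4=18, 29−10=19.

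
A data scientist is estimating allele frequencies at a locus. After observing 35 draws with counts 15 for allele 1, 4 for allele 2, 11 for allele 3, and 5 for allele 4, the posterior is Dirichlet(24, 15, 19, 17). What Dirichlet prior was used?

Dirichlet(9, 11, 8, 12)

For a Dirichlet(α) prior with multinomial counts c, the posterior is Dirichlet(α + c) componentwise.
Subtract each count from the matching posterior parameter: 24−15=9, 15−4=11, 19−11=8, 17−5=12.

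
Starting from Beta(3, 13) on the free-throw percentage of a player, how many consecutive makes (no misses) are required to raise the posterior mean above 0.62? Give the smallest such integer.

After k makes and 0 misses the posterior is Beta(3+k, 13), with mean (3+k)/(3+13+k).
Set (3+k)/(16+k) > 0.62 and solve: k > (0.62·16 − 3)/(1 − 0.62) = 18.211.
The smallest integer exceeding 18.211 is 19.

k = 19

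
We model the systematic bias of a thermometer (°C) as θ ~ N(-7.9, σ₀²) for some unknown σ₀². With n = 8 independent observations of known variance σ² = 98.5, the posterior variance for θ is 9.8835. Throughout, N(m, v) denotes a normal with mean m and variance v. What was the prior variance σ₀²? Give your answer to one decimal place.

σ₀² = 50.1

Posterior precision equals prior precision plus data precision: 1/σ_n² = 1/σ₀² + n/σ².
So 1/σ₀² = 1/9.8835 − 8/98.5 = 0.101179 − 0.081218 = 0.019961.
Hence σ₀² = 1/0.019961 ≈ 50.1.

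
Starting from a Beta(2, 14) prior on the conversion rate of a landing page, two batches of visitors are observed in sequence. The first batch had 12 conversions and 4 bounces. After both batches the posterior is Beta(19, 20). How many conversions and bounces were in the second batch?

Because Beta–binomial updating is additive in the counts, the combined data contributed (α_post−α_prior, β_post−β_prior) successes and failures.
Total across both batches: 19−2=17 conversions, 20−14=6 bounces.
Subtract the first batch: 17−12=5 conversions and 6−4=2 bounces.

5 conversions and 2 bounces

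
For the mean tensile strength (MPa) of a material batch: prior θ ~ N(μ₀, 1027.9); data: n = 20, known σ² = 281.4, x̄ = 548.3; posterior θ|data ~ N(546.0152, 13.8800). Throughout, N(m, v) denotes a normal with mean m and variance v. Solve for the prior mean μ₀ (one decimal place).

μ₀ = 379.1

The posterior mean is a precision-weighted average: μ_n = (τ₀μ₀ + τ_data·x̄)/(τ₀+τ_data), with τ₀=1/σ₀² and τ_data=n/σ².
Here τ₀ = 1/1027.9 = 0.000973 and τ_data = 20/281.4 = 0.071073, so τ_n = 0.072046.
Rearranging for μ₀: μ₀ = (μ_n·τ_n − τ_data·x̄)/τ₀ = (546.0152·0.072046 − 0.071073·548.3) / 0.000973 = 0.368885/0.000973 ≈ 379.1.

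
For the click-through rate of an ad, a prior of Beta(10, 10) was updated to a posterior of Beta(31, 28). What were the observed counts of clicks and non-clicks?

Beta is conjugate to the binomial likelihood: posterior = Beta(α+s, β+f).
Match parameters: s=31−10=21, f=28−10=18.

21 clicks and 18 non-clicks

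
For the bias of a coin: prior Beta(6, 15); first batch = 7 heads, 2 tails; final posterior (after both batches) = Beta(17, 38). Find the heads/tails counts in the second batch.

4 heads and 21 tails

Because Beta–binomial updating is additive in the counts, the combined data contributed (α_post−α_prior, β_post−β_prior) successes and failures.
Total across both batches: 17−6=11 heads, 38−15=23 tails.
Subtract the first batch: 11−7=4 heads and 23−2=21 tails.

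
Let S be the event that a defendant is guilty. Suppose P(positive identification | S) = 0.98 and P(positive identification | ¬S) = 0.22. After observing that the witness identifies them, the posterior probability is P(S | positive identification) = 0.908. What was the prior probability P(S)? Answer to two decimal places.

In odds form, posterior odds = prior odds × likelihood ratio, so prior odds = posterior odds ÷ LR.
Posterior odds = 0.908/(1−0.908) = 9.8696. LR = 0.98/0.22 = 4.4545.
Prior odds = 9.8696/4.4545 = 2.2156, so P(S) = 2.2156/(1+2.2156) ≈ 0.69.

P(S) = 0.69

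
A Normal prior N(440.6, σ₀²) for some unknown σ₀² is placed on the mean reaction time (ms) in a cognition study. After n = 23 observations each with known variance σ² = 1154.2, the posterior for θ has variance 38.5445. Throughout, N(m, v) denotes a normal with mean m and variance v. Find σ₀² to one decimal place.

σ₀² = 166.2

Posterior precision equals prior precision plus data precision: 1/σ_n² = 1/σ₀² + n/σ².
So 1/σ₀² = 1/38.5445 − 23/1154.2 = 0.025944 − 0.019927 = 0.006017.
Hence σ₀² = 1/0.006017 ≈ 166.2.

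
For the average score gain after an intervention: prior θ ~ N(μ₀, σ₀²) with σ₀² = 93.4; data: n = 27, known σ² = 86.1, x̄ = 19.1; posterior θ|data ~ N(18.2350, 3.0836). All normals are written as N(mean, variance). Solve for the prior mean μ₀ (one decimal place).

μ₀ = -7.1

The posterior mean is a precision-weighted average: μ_n = (τ₀μ₀ + τ_data·x̄)/(τ₀+τ_data), with τ₀=1/σ₀² and τ_data=n/σ².
Here τ₀ = 1/93.4 = 0.010707 and τ_data = 27/86.1 = 0.313589, so τ_n = 0.324296.
Rearranging for μ₀: μ₀ = (μ_n·τ_n − τ_data·x̄)/τ₀ = (18.2350·0.324296 − 0.313589·19.1) / 0.010707 = -0.076012/0.010707 ≈ -7.1.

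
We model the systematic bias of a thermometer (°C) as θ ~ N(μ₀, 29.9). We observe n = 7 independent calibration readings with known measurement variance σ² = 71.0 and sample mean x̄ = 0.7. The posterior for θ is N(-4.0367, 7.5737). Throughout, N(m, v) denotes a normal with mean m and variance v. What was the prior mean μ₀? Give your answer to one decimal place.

μ₀ = -18.0

With known observation variance, the Normal–Normal posterior has precision τ_n = τ₀ + n/σ² and mean μ_n = (τ₀μ₀ + (n/σ²)x̄)/τ_n.
Here τ₀ = 1/29.9 = 0.033445 and τ_data = 7/71.0 = 0.098592, so τ_n = 0.132037.
Rearranging for μ₀: μ₀ = (μ_n·τ_n − τ_data·x̄)/τ₀ = (-4.0367·0.132037 − 0.098592·0.7) / 0.033445 = -0.602008/0.033445 ≈ -18.0.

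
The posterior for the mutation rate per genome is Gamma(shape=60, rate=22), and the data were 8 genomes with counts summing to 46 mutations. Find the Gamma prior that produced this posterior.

Gamma(shape=14, rate=14)

Gamma–Poisson conjugacy: posterior shape = α + Σxᵢ, posterior rate = β + n.
So α = 60 − 46 = 14 and β = 22 − 8 = 14.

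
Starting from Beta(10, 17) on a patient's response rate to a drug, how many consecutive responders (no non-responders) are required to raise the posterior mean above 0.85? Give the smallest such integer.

After k responders and 0 non-responders the posterior is Beta(10+k, 17), with mean (10+k)/(10+17+k).
Set (10+k)/(27+k) > 0.85 and solve: k > (0.85·27 − 10)/(1 − 0.85) = 86.333.
The smallest integer exceeding 86.333 is 87.

k = 87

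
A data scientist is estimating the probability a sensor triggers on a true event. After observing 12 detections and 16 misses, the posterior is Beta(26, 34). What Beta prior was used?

A Beta(a, b) prior with s successes and f failures in binomial data gives a Beta(a+s, b+f) posterior.
So a = 26 − 12 = 14 and b = 34 − 16 = 18.

Beta(14, 18)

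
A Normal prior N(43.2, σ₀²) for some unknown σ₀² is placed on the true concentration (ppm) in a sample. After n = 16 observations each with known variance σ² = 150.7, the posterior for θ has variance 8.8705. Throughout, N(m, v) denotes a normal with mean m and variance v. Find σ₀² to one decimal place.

For the Normal–Normal model with known σ², precisions add: τ_n = τ₀ + n/σ².
So 1/σ₀² = 1/8.8705 − 16/150.7 = 0.112733 − 0.106171 = 0.006562.
Hence σ₀² = 1/0.006562 ≈ 152.4.

σ₀² = 152.4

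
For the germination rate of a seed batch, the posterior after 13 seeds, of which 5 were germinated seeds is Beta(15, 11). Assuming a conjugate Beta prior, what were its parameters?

Beta(10, 3)

A Beta(α, β) prior with s successes and f failures in binomial data gives a Beta(α+s, β+f) posterior.
So α = 15 − 5 = 10 and β = 11 − 8 = 3.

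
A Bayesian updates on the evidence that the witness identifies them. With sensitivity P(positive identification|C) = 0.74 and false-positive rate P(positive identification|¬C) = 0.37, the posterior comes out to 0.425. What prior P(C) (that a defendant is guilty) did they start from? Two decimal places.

Bayes' rule in odds form gives O(C|E) = O(C)·[P(E|C)/P(E|¬C)], hence O(C) = O(C|E)/LR.
Posterior odds = 0.425/(1−0.425) = 0.7391. LR = 0.74/0.37 = 2.0000.
Prior odds = 0.7391/2.0000 = 0.3695, so P(C) = 0.3695/(1+0.3695) ≈ 0.27.

P(C) = 0.27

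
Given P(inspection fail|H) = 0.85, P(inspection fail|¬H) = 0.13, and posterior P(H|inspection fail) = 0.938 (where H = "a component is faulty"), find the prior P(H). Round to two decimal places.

P(H) = 0.70

Bayes' rule in odds form gives O(H|E) = O(H)·[P(E|H)/P(E|¬H)], hence O(H) = O(H|E)/LR.
Posterior odds = 0.938/(1−0.938) = 15.1290. LR = 0.85/0.13 = 6.5385.
Prior odds = 15.1290/6.5385 = 2.3138, so P(H) = 2.3138/(1+2.3138) ≈ 0.70.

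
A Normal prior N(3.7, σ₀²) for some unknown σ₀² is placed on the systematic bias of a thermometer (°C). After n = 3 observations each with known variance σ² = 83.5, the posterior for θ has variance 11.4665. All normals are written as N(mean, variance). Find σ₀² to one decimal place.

σ₀² = 19.5

Posterior precision equals prior precision plus data precision: 1/σ_n² = 1/σ₀² + n/σ².
So 1/σ₀² = 1/11.4665 − 3/83.5 = 0.087211 − 0.035928 = 0.051283.
Hence σ₀² = 1/0.051283 ≈ 19.5.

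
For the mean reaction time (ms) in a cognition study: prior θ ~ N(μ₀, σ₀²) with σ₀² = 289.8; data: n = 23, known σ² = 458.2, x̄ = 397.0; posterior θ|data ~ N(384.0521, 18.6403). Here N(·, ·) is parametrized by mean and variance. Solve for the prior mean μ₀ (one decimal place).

μ₀ = 195.7

With known observation variance, the Normal–Normal posterior has precision τ_n = τ₀ + n/σ² and mean μ_n = (τ₀μ₀ + (n/σ²)x̄)/τ_n.
Here τ₀ = 1/289.8 = 0.003451 and τ_data = 23/458.2 = 0.050196, so τ_n = 0.053647.
Rearranging for μ₀: μ₀ = (μ_n·τ_n − τ_data·x̄)/τ₀ = (384.0521·0.053647 − 0.050196·397.0) / 0.003451 = 0.675431/0.003451 ≈ 195.7.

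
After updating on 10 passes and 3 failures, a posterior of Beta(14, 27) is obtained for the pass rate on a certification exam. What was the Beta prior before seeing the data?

Beta is conjugate to the binomial likelihood: posterior = Beta(α+s, β+f).
Subtract the data counts: 14−10=4, 27−3=24.

Beta(4, 24)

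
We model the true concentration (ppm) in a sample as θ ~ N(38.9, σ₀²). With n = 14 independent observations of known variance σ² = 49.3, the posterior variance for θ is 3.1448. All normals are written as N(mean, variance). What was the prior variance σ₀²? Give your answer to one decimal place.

For the Normal–Normal model with known σ², precisions add: τ_n = τ₀ + n/σ².
So 1/σ₀² = 1/3.1448 − 14/49.3 = 0.317985 − 0.283976 = 0.034009.
Hence σ₀² = 1/0.034009 ≈ 29.4.

σ₀² = 29.4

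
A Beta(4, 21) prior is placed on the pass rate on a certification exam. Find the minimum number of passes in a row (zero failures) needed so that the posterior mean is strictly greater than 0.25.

k = 4

After k passes and 0 failures the posterior is Beta(4+k, 21), with mean (4+k)/(4+21+k).
Set (4+k)/(25+k) > 0.25 and solve: k > (0.25·25 − 4)/(1 − 0.25) = 3.000.
The smallest integer exceeding 3.000 is 4.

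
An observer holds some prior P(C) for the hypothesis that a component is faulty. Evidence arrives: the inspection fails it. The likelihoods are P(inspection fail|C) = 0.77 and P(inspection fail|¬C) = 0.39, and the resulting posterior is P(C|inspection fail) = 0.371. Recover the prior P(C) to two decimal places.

P(C) = 0.23

Bayes' rule in odds form gives O(C|E) = O(C)·[P(E|C)/P(E|¬C)], hence O(C) = O(C|E)/LR.
Posterior odds = 0.371/(1−0.371) = 0.5898. LR = 0.77/0.39 = 1.9744.
Prior odds = 0.5898/1.9744 = 0.2987, so P(C) = 0.2987/(1+0.2987) ≈ 0.23.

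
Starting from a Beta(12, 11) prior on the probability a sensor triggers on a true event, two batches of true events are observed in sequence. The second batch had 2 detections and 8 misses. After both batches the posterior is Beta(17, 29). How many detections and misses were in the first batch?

Sequential conjugate updates are equivalent to a single update on the pooled data, so total successes = posterior α − prior α and total failures = posterior β − prior β.
Total across both batches: 17−12=5 detections, 29−11=18 misses.
Subtract the second batch: 5−2=3 detections and 18−8=10 misses.

3 detections and 10 misses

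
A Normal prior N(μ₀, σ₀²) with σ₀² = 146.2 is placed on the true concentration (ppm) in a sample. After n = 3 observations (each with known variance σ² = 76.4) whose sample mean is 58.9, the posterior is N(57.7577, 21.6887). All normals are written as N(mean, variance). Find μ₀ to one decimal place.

μ₀ = 51.2

With known observation variance, the Normal–Normal posterior has precision τ_n = τ₀ + n/σ² and mean μ_n = (τ₀μ₀ + (n/σ²)x̄)/τ_n.
Here τ₀ = 1/146.2 = 0.006840 and τ_data = 3/76.4 = 0.039267, so τ_n = 0.046107.
Rearranging for μ₀: μ₀ = (μ_n·τ_n − τ_data·x̄)/τ₀ = (57.7577·0.046107 − 0.039267·58.9) / 0.006840 = 0.350208/0.006840 ≈ 51.2.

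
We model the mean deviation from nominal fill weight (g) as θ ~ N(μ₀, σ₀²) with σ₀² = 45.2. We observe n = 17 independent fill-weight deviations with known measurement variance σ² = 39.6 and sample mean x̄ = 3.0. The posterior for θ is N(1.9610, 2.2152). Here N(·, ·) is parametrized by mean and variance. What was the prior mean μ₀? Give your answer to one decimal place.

μ₀ = -18.2

With known observation variance, the Normal–Normal posterior has precision τ_n = τ₀ + n/σ² and mean μ_n = (τ₀μ₀ + (n/σ²)x̄)/τ_n.
Here τ₀ = 1/45.2 = 0.022124 and τ_data = 17/39.6 = 0.429293, so τ_n = 0.451417.
Rearranging for μ₀: μ₀ = (μ_n·τ_n − τ_data·x̄)/τ₀ = (1.9610·0.451417 − 0.429293·3.0) / 0.022124 = -0.402650/0.022124 ≈ -18.2.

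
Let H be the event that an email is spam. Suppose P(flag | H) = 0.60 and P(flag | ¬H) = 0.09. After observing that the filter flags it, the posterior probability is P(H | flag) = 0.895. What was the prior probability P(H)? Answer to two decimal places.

Bayes' rule in odds form gives O(H|E) = O(H)·[P(E|H)/P(E|¬H)], hence O(H) = O(H|E)/LR.
Posterior odds = 0.895/(1−0.895) = 8.5238. LR = 0.60/0.09 = 6.6667.
Prior odds = 8.5238/6.6667 = 1.2786, so P(H) = 1.2786/(1+1.2786) ≈ 0.56.

P(H) = 0.56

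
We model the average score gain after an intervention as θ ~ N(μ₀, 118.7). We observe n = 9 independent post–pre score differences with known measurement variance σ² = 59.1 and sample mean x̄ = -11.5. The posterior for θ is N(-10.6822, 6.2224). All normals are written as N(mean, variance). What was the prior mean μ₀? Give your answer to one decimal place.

With known observation variance, the Normal–Normal posterior has precision τ_n = τ₀ + n/σ² and mean μ_n = (τ₀μ₀ + (n/σ²)x̄)/τ_n.
Here τ₀ = 1/118.7 = 0.008425 and τ_data = 9/59.1 = 0.152284, so τ_n = 0.160709.
Rearranging for μ₀: μ₀ = (μ_n·τ_n − τ_data·x̄)/τ₀ = (-10.6822·0.160709 − 0.152284·-11.5) / 0.008425 = 0.034540/0.008425 ≈ 4.1.

μ₀ = 4.1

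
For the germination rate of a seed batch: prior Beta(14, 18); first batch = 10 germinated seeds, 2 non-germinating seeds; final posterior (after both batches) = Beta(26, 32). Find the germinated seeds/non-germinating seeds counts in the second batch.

2 germinated seeds and 12 non-germinating seeds

Sequential conjugate updates are equivalent to a single update on the pooled data, so total successes = posterior α − prior α and total failures = posterior β − prior β.
Total across both batches: 26−14=12 germinated seeds, 32−18=14 non-germinating seeds.
Subtract the first batch: 12−10=2 germinated seeds and 14−2=12 non-germinating seeds.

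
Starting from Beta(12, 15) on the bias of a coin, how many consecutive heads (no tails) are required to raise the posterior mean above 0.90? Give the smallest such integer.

k = 124

After k heads and 0 tails the posterior is Beta(12+k, 15), with mean (12+k)/(12+15+k).
Set (12+k)/(27+k) > 0.90 and solve: k > (0.90·27 − 12)/(1 − 0.90) = 123.000.
The smallest integer exceeding 123.000 is 124.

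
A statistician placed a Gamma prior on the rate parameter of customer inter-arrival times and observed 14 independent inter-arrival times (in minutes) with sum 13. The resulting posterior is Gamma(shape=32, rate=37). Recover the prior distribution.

Gamma–exponential conjugacy: posterior shape = α + n, posterior rate = β + Σtᵢ.
So α = 32 − 14 = 18 and β = 37 − 13 = 24.

Gamma(shape=18, rate=24)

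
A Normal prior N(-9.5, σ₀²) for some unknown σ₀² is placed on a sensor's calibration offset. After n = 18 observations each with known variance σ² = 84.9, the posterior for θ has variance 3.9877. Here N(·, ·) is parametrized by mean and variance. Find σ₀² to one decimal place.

σ₀² = 25.8

For the Normal–Normal model with known σ², precisions add: τ_n = τ₀ + n/σ².
So 1/σ₀² = 1/3.9877 − 18/84.9 = 0.250771 − 0.212014 = 0.038757.
Hence σ₀² = 1/0.038757 ≈ 25.8.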